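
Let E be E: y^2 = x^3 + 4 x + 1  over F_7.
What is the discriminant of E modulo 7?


4 a^3 + 27 b^2 = 4*4^3 + 27*1^2 = 256 + 27 = 283
Delta = -16 * (283) = -4528
Delta mod 7 = 1

Delta = 1 (mod 7)


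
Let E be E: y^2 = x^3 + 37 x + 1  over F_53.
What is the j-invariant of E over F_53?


Delta = -16(4 a^3 + 27 b^2) mod 53 = 51
-1728 * (4 a)^3 = -1728 * (4*37)^3 mod 53 = 33
j = 33 * 51^(-1) mod 53 = 10

j = 10 (mod 53)


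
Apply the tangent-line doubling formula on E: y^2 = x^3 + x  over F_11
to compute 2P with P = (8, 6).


Doubling: s = (3 x1^2 + a) / (2 y1)
s = (3*8^2 + 1) / (2*6) mod 11 = 6
x3 = s^2 - 2 x1 mod 11 = 6^2 - 2*8 = 9
y3 = s (x1 - x3) - y1 mod 11 = 6 * (8 - 9) - 6 = 10

2P = (9, 10)


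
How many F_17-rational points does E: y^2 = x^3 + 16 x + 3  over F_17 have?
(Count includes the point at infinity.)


For each x in F_17, count y with y^2 = x^3 + 16 x + 3 mod 17:
  x = 2: RHS = 9, y in [3, 14]  -> 2 point(s)
  x = 5: RHS = 4, y in [2, 15]  -> 2 point(s)
  x = 6: RHS = 9, y in [3, 14]  -> 2 point(s)
  x = 7: RHS = 16, y in [4, 13]  -> 2 point(s)
  x = 9: RHS = 9, y in [3, 14]  -> 2 point(s)
  x = 12: RHS = 2, y in [6, 11]  -> 2 point(s)
  x = 14: RHS = 13, y in [8, 9]  -> 2 point(s)
Affine points: 14. Add the point at infinity: total = 15.

#E(F_17) = 15


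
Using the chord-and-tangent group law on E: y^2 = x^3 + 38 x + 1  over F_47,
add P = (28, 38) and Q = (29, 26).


P != Q, so use the chord formula.
s = (y2 - y1) / (x2 - x1) = (35) / (1) mod 47 = 35
x3 = s^2 - x1 - x2 mod 47 = 35^2 - 28 - 29 = 40
y3 = s (x1 - x3) - y1 mod 47 = 35 * (28 - 40) - 38 = 12

P + Q = (40, 12)


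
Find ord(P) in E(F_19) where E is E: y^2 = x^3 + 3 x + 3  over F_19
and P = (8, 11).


Compute successive multiples of P until we hit O:
  1P = (8, 11)
  2P = (10, 11)
  3P = (1, 8)
  4P = (16, 10)
  5P = (6, 3)
  6P = (2, 13)
  7P = (7, 14)
  8P = (13, 4)
  ... (continuing to 20P)
  20P = O

ord(P) = 20


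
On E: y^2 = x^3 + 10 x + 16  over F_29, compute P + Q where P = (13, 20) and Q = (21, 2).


P != Q, so use the chord formula.
s = (y2 - y1) / (x2 - x1) = (11) / (8) mod 29 = 5
x3 = s^2 - x1 - x2 mod 29 = 5^2 - 13 - 21 = 20
y3 = s (x1 - x3) - y1 mod 29 = 5 * (13 - 20) - 20 = 3

P + Q = (20, 3)


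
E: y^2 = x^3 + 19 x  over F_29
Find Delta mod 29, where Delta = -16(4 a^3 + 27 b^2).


4 a^3 + 27 b^2 = 4*19^3 + 27*0^2 = 27436 + 0 = 27436
Delta = -16 * (27436) = -438976
Delta mod 29 = 26

Delta = 26 (mod 29)


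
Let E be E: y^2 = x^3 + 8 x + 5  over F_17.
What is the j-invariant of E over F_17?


Delta = -16(4 a^3 + 27 b^2) mod 17 = 3
-1728 * (4 a)^3 = -1728 * (4*8)^3 mod 17 = 3
j = 3 * 3^(-1) mod 17 = 1

j = 1 (mod 17)


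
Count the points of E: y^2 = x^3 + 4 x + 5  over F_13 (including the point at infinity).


For each x in F_13, count y with y^2 = x^3 + 4 x + 5 mod 13:
  x = 1: RHS = 10, y in [6, 7]  -> 2 point(s)
  x = 7: RHS = 12, y in [5, 8]  -> 2 point(s)
  x = 8: RHS = 3, y in [4, 9]  -> 2 point(s)
  x = 9: RHS = 3, y in [4, 9]  -> 2 point(s)
  x = 12: RHS = 0, y in [0]  -> 1 point(s)
Affine points: 9. Add the point at infinity: total = 10.

#E(F_13) = 10


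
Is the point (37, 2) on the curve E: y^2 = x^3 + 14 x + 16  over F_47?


Check whether y^2 = x^3 + 14 x + 16 (mod 47) for (x, y) = (37, 2).
LHS: y^2 = 2^2 mod 47 = 4
RHS: x^3 + 14 x + 16 = 37^3 + 14*37 + 16 mod 47 = 4
LHS = RHS

Yes, on the curve


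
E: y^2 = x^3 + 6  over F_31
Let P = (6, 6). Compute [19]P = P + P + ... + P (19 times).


k = 19 = 10011_2 (binary, LSB first: 11001)
Double-and-add from P = (6, 6):
  bit 0 = 1: acc = O + (6, 6) = (6, 6)
  bit 1 = 1: acc = (6, 6) + (7, 16) = (25, 21)
  bit 2 = 0: acc unchanged = (25, 21)
  bit 3 = 0: acc unchanged = (25, 21)
  bit 4 = 1: acc = (25, 21) + (24, 2) = (2, 13)

19P = (2, 13)


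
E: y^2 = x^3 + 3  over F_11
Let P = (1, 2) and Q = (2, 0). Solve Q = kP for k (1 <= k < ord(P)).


Enumerate multiples of P until we hit Q = (2, 0):
  1P = (1, 2)
  2P = (2, 0)
Match found at i = 2.

k = 2


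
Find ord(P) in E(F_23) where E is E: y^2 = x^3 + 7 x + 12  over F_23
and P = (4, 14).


Compute successive multiples of P until we hit O:
  1P = (4, 14)
  2P = (21, 6)
  3P = (10, 1)
  4P = (22, 2)
  5P = (0, 14)
  6P = (19, 9)
  7P = (18, 6)
  8P = (14, 18)
  ... (continuing to 20P)
  20P = O

ord(P) = 20


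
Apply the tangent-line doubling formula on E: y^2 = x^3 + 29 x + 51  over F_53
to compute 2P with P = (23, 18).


Doubling: s = (3 x1^2 + a) / (2 y1)
s = (3*23^2 + 29) / (2*18) mod 53 = 39
x3 = s^2 - 2 x1 mod 53 = 39^2 - 2*23 = 44
y3 = s (x1 - x3) - y1 mod 53 = 39 * (23 - 44) - 18 = 11

2P = (44, 11)


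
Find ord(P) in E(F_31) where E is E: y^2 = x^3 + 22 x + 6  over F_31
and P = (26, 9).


Compute successive multiples of P until we hit O:
  1P = (26, 9)
  2P = (20, 13)
  3P = (13, 3)
  4P = (30, 13)
  5P = (7, 10)
  6P = (12, 18)
  7P = (29, 4)
  8P = (27, 3)
  ... (continuing to 24P)
  24P = O

ord(P) = 24


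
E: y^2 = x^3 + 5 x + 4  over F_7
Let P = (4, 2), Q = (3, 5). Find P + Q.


P != Q, so use the chord formula.
s = (y2 - y1) / (x2 - x1) = (3) / (6) mod 7 = 4
x3 = s^2 - x1 - x2 mod 7 = 4^2 - 4 - 3 = 2
y3 = s (x1 - x3) - y1 mod 7 = 4 * (4 - 2) - 2 = 6

P + Q = (2, 6)


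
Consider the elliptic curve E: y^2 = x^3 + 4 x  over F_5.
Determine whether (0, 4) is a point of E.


Check whether y^2 = x^3 + 4 x + 0 (mod 5) for (x, y) = (0, 4).
LHS: y^2 = 4^2 mod 5 = 1
RHS: x^3 + 4 x + 0 = 0^3 + 4*0 + 0 mod 5 = 0
LHS != RHS

No, not on the curve


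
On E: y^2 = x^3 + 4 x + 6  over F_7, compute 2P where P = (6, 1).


Doubling: s = (3 x1^2 + a) / (2 y1)
s = (3*6^2 + 4) / (2*1) mod 7 = 0
x3 = s^2 - 2 x1 mod 7 = 0^2 - 2*6 = 2
y3 = s (x1 - x3) - y1 mod 7 = 0 * (6 - 2) - 1 = 6

2P = (2, 6)


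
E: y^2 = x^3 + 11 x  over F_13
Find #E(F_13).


For each x in F_13, count y with y^2 = x^3 + 11 x + 0 mod 13:
  x = 0: RHS = 0, y in [0]  -> 1 point(s)
  x = 1: RHS = 12, y in [5, 8]  -> 2 point(s)
  x = 2: RHS = 4, y in [2, 11]  -> 2 point(s)
  x = 4: RHS = 4, y in [2, 11]  -> 2 point(s)
  x = 6: RHS = 9, y in [3, 10]  -> 2 point(s)
  x = 7: RHS = 4, y in [2, 11]  -> 2 point(s)
  x = 9: RHS = 9, y in [3, 10]  -> 2 point(s)
  x = 11: RHS = 9, y in [3, 10]  -> 2 point(s)
  x = 12: RHS = 1, y in [1, 12]  -> 2 point(s)
Affine points: 17. Add the point at infinity: total = 18.

#E(F_13) = 18


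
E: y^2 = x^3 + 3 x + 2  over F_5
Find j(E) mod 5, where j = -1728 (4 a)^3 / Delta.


Delta = -16(4 a^3 + 27 b^2) mod 5 = 4
-1728 * (4 a)^3 = -1728 * (4*3)^3 mod 5 = 1
j = 1 * 4^(-1) mod 5 = 4

j = 4 (mod 5)


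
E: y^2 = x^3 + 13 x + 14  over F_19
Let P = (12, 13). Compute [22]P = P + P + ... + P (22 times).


k = 22 = 10110_2 (binary, LSB first: 01101)
Double-and-add from P = (12, 13):
  bit 0 = 0: acc unchanged = O
  bit 1 = 1: acc = O + (6, 2) = (6, 2)
  bit 2 = 1: acc = (6, 2) + (16, 9) = (3, 2)
  bit 3 = 0: acc unchanged = (3, 2)
  bit 4 = 1: acc = (3, 2) + (10, 2) = (6, 17)

22P = (6, 17)


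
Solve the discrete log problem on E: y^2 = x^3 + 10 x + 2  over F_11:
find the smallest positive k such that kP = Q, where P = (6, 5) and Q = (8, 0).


Enumerate multiples of P until we hit Q = (8, 0):
  1P = (6, 5)
  2P = (8, 0)
Match found at i = 2.

k = 2


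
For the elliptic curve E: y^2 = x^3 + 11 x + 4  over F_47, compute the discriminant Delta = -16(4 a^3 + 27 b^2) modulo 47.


4 a^3 + 27 b^2 = 4*11^3 + 27*4^2 = 5324 + 432 = 5756
Delta = -16 * (5756) = -92096
Delta mod 47 = 24

Delta = 24 (mod 47)


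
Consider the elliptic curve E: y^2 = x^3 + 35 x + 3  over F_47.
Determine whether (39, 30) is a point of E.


Check whether y^2 = x^3 + 35 x + 3 (mod 47) for (x, y) = (39, 30).
LHS: y^2 = 30^2 mod 47 = 7
RHS: x^3 + 35 x + 3 = 39^3 + 35*39 + 3 mod 47 = 10
LHS != RHS

No, not on the curve


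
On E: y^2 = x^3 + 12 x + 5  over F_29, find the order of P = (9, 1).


Compute successive multiples of P until we hit O:
  1P = (9, 1)
  2P = (20, 3)
  3P = (24, 20)
  4P = (19, 25)
  5P = (23, 6)
  6P = (10, 9)
  7P = (16, 1)
  8P = (4, 28)
  ... (continuing to 34P)
  34P = O

ord(P) = 34


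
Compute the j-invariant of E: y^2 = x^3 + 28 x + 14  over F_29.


Delta = -16(4 a^3 + 27 b^2) mod 29 = 14
-1728 * (4 a)^3 = -1728 * (4*28)^3 mod 29 = 15
j = 15 * 14^(-1) mod 29 = 28

j = 28 (mod 29)


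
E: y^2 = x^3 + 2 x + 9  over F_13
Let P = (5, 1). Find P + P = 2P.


Doubling: s = (3 x1^2 + a) / (2 y1)
s = (3*5^2 + 2) / (2*1) mod 13 = 6
x3 = s^2 - 2 x1 mod 13 = 6^2 - 2*5 = 0
y3 = s (x1 - x3) - y1 mod 13 = 6 * (5 - 0) - 1 = 3

2P = (0, 3)


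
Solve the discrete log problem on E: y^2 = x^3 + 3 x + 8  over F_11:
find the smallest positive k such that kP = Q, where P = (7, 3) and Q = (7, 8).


Enumerate multiples of P until we hit Q = (7, 8):
  1P = (7, 3)
  2P = (6, 0)
  3P = (7, 8)
Match found at i = 3.

k = 3


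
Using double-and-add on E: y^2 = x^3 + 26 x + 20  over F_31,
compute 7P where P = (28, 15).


k = 7 = 111_2 (binary, LSB first: 111)
Double-and-add from P = (28, 15):
  bit 0 = 1: acc = O + (28, 15) = (28, 15)
  bit 1 = 1: acc = (28, 15) + (25, 12) = (10, 3)
  bit 2 = 1: acc = (10, 3) + (21, 0) = (28, 16)

7P = (28, 16)


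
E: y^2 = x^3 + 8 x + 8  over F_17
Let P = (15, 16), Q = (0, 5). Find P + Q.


P != Q, so use the chord formula.
s = (y2 - y1) / (x2 - x1) = (6) / (2) mod 17 = 3
x3 = s^2 - x1 - x2 mod 17 = 3^2 - 15 - 0 = 11
y3 = s (x1 - x3) - y1 mod 17 = 3 * (15 - 11) - 16 = 13

P + Q = (11, 13)


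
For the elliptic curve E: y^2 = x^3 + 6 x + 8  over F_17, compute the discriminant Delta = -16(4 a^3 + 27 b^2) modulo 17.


4 a^3 + 27 b^2 = 4*6^3 + 27*8^2 = 864 + 1728 = 2592
Delta = -16 * (2592) = -41472
Delta mod 17 = 8

Delta = 8 (mod 17)


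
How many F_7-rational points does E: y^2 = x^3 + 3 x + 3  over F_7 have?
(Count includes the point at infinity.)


For each x in F_7, count y with y^2 = x^3 + 3 x + 3 mod 7:
  x = 1: RHS = 0, y in [0]  -> 1 point(s)
  x = 3: RHS = 4, y in [2, 5]  -> 2 point(s)
  x = 4: RHS = 2, y in [3, 4]  -> 2 point(s)
Affine points: 5. Add the point at infinity: total = 6.

#E(F_7) = 6


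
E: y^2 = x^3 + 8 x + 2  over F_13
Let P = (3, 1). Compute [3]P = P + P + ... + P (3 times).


k = 3 = 11_2 (binary, LSB first: 11)
Double-and-add from P = (3, 1):
  bit 0 = 1: acc = O + (3, 1) = (3, 1)
  bit 1 = 1: acc = (3, 1) + (11, 2) = (11, 11)

3P = (11, 11)


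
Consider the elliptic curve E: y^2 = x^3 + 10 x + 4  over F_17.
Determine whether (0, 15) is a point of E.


Check whether y^2 = x^3 + 10 x + 4 (mod 17) for (x, y) = (0, 15).
LHS: y^2 = 15^2 mod 17 = 4
RHS: x^3 + 10 x + 4 = 0^3 + 10*0 + 4 mod 17 = 4
LHS = RHS

Yes, on the curve


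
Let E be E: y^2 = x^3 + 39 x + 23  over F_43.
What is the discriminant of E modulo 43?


4 a^3 + 27 b^2 = 4*39^3 + 27*23^2 = 237276 + 14283 = 251559
Delta = -16 * (251559) = -4024944
Delta mod 43 = 28

Delta = 28 (mod 43)


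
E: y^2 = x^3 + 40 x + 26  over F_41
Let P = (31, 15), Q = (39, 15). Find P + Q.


P != Q, so use the chord formula.
s = (y2 - y1) / (x2 - x1) = (0) / (8) mod 41 = 0
x3 = s^2 - x1 - x2 mod 41 = 0^2 - 31 - 39 = 12
y3 = s (x1 - x3) - y1 mod 41 = 0 * (31 - 12) - 15 = 26

P + Q = (12, 26)


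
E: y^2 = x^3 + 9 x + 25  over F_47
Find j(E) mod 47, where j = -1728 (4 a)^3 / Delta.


Delta = -16(4 a^3 + 27 b^2) mod 47 = 30
-1728 * (4 a)^3 = -1728 * (4*9)^3 mod 47 = 23
j = 23 * 30^(-1) mod 47 = 18

j = 18 (mod 47)


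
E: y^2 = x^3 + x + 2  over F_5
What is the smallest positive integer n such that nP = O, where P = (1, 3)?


Compute successive multiples of P until we hit O:
  1P = (1, 3)
  2P = (4, 0)
  3P = (1, 2)
  4P = O

ord(P) = 4


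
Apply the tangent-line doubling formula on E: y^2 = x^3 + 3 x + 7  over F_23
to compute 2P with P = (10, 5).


Doubling: s = (3 x1^2 + a) / (2 y1)
s = (3*10^2 + 3) / (2*5) mod 23 = 5
x3 = s^2 - 2 x1 mod 23 = 5^2 - 2*10 = 5
y3 = s (x1 - x3) - y1 mod 23 = 5 * (10 - 5) - 5 = 20

2P = (5, 20)


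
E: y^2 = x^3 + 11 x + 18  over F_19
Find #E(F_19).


For each x in F_19, count y with y^2 = x^3 + 11 x + 18 mod 19:
  x = 1: RHS = 11, y in [7, 12]  -> 2 point(s)
  x = 7: RHS = 1, y in [1, 18]  -> 2 point(s)
  x = 10: RHS = 7, y in [8, 11]  -> 2 point(s)
  x = 11: RHS = 7, y in [8, 11]  -> 2 point(s)
  x = 12: RHS = 16, y in [4, 15]  -> 2 point(s)
  x = 14: RHS = 9, y in [3, 16]  -> 2 point(s)
  x = 15: RHS = 5, y in [9, 10]  -> 2 point(s)
  x = 17: RHS = 7, y in [8, 11]  -> 2 point(s)
  x = 18: RHS = 6, y in [5, 14]  -> 2 point(s)
Affine points: 18. Add the point at infinity: total = 19.

#E(F_19) = 19


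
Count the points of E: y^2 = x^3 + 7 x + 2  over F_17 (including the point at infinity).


For each x in F_17, count y with y^2 = x^3 + 7 x + 2 mod 17:
  x = 0: RHS = 2, y in [6, 11]  -> 2 point(s)
  x = 3: RHS = 16, y in [4, 13]  -> 2 point(s)
  x = 4: RHS = 9, y in [3, 14]  -> 2 point(s)
  x = 5: RHS = 9, y in [3, 14]  -> 2 point(s)
  x = 8: RHS = 9, y in [3, 14]  -> 2 point(s)
  x = 10: RHS = 1, y in [1, 16]  -> 2 point(s)
  x = 11: RHS = 16, y in [4, 13]  -> 2 point(s)
Affine points: 14. Add the point at infinity: total = 15.

#E(F_17) = 15


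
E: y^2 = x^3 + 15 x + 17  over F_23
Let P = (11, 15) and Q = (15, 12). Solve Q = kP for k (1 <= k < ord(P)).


Enumerate multiples of P until we hit Q = (15, 12):
  1P = (11, 15)
  2P = (19, 13)
  3P = (6, 1)
  4P = (12, 19)
  5P = (16, 11)
  6P = (4, 7)
  7P = (14, 21)
  8P = (2, 3)
  9P = (22, 1)
  10P = (15, 11)
  11P = (21, 18)
  12P = (18, 22)
  13P = (18, 1)
  14P = (21, 5)
  15P = (15, 12)
Match found at i = 15.

k = 15


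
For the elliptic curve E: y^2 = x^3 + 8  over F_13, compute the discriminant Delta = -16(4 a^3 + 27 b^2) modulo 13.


4 a^3 + 27 b^2 = 4*0^3 + 27*8^2 = 0 + 1728 = 1728
Delta = -16 * (1728) = -27648
Delta mod 13 = 3

Delta = 3 (mod 13)


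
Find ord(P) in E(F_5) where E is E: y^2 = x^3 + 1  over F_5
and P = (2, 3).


Compute successive multiples of P until we hit O:
  1P = (2, 3)
  2P = (0, 1)
  3P = (4, 0)
  4P = (0, 4)
  5P = (2, 2)
  6P = O

ord(P) = 6


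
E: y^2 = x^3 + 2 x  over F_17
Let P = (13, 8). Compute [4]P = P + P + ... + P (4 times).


k = 4 = 100_2 (binary, LSB first: 001)
Double-and-add from P = (13, 8):
  bit 0 = 0: acc unchanged = O
  bit 1 = 0: acc unchanged = O
  bit 2 = 1: acc = O + (8, 1) = (8, 1)

4P = (8, 1)


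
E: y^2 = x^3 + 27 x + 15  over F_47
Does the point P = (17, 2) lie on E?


Check whether y^2 = x^3 + 27 x + 15 (mod 47) for (x, y) = (17, 2).
LHS: y^2 = 2^2 mod 47 = 4
RHS: x^3 + 27 x + 15 = 17^3 + 27*17 + 15 mod 47 = 29
LHS != RHS

No, not on the curve


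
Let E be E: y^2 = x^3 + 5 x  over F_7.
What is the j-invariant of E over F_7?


Delta = -16(4 a^3 + 27 b^2) mod 7 = 1
-1728 * (4 a)^3 = -1728 * (4*5)^3 mod 7 = 6
j = 6 * 1^(-1) mod 7 = 6

j = 6 (mod 7)


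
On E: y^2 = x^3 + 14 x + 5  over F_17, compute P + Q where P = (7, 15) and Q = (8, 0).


P != Q, so use the chord formula.
s = (y2 - y1) / (x2 - x1) = (2) / (1) mod 17 = 2
x3 = s^2 - x1 - x2 mod 17 = 2^2 - 7 - 8 = 6
y3 = s (x1 - x3) - y1 mod 17 = 2 * (7 - 6) - 15 = 4

P + Q = (6, 4)


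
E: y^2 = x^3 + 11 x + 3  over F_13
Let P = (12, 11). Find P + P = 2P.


Doubling: s = (3 x1^2 + a) / (2 y1)
s = (3*12^2 + 11) / (2*11) mod 13 = 3
x3 = s^2 - 2 x1 mod 13 = 3^2 - 2*12 = 11
y3 = s (x1 - x3) - y1 mod 13 = 3 * (12 - 11) - 11 = 5

2P = (11, 5)


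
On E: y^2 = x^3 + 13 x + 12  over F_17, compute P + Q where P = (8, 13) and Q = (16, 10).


P != Q, so use the chord formula.
s = (y2 - y1) / (x2 - x1) = (14) / (8) mod 17 = 6
x3 = s^2 - x1 - x2 mod 17 = 6^2 - 8 - 16 = 12
y3 = s (x1 - x3) - y1 mod 17 = 6 * (8 - 12) - 13 = 14

P + Q = (12, 14)


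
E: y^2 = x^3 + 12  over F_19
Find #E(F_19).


For each x in F_19, count y with y^2 = x^3 + 0 x + 12 mod 19:
  x = 2: RHS = 1, y in [1, 18]  -> 2 point(s)
  x = 3: RHS = 1, y in [1, 18]  -> 2 point(s)
  x = 4: RHS = 0, y in [0]  -> 1 point(s)
  x = 5: RHS = 4, y in [2, 17]  -> 2 point(s)
  x = 6: RHS = 0, y in [0]  -> 1 point(s)
  x = 8: RHS = 11, y in [7, 12]  -> 2 point(s)
  x = 9: RHS = 0, y in [0]  -> 1 point(s)
  x = 10: RHS = 5, y in [9, 10]  -> 2 point(s)
  x = 12: RHS = 11, y in [7, 12]  -> 2 point(s)
  x = 13: RHS = 5, y in [9, 10]  -> 2 point(s)
  x = 14: RHS = 1, y in [1, 18]  -> 2 point(s)
  x = 15: RHS = 5, y in [9, 10]  -> 2 point(s)
  x = 16: RHS = 4, y in [2, 17]  -> 2 point(s)
  x = 17: RHS = 4, y in [2, 17]  -> 2 point(s)
  x = 18: RHS = 11, y in [7, 12]  -> 2 point(s)
Affine points: 27. Add the point at infinity: total = 28.

#E(F_19) = 28


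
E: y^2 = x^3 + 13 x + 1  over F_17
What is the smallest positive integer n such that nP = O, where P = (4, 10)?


Compute successive multiples of P until we hit O:
  1P = (4, 10)
  2P = (5, 15)
  3P = (16, 15)
  4P = (15, 1)
  5P = (13, 2)
  6P = (1, 10)
  7P = (12, 7)
  8P = (3, 13)
  ... (continuing to 25P)
  25P = O

ord(P) = 25


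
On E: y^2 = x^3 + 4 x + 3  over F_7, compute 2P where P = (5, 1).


Doubling: s = (3 x1^2 + a) / (2 y1)
s = (3*5^2 + 4) / (2*1) mod 7 = 1
x3 = s^2 - 2 x1 mod 7 = 1^2 - 2*5 = 5
y3 = s (x1 - x3) - y1 mod 7 = 1 * (5 - 5) - 1 = 6

2P = (5, 6)


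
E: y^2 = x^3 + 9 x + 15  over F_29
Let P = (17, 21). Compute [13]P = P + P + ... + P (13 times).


k = 13 = 1101_2 (binary, LSB first: 1011)
Double-and-add from P = (17, 21):
  bit 0 = 1: acc = O + (17, 21) = (17, 21)
  bit 1 = 0: acc unchanged = (17, 21)
  bit 2 = 1: acc = (17, 21) + (13, 3) = (12, 16)
  bit 3 = 1: acc = (12, 16) + (4, 17) = (18, 21)

13P = (18, 21)


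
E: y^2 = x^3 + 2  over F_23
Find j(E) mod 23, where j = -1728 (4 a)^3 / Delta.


Delta = -16(4 a^3 + 27 b^2) mod 23 = 20
-1728 * (4 a)^3 = -1728 * (4*0)^3 mod 23 = 0
j = 0 * 20^(-1) mod 23 = 0

j = 0 (mod 23)


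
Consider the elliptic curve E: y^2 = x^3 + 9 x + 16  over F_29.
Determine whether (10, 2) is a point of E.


Check whether y^2 = x^3 + 9 x + 16 (mod 29) for (x, y) = (10, 2).
LHS: y^2 = 2^2 mod 29 = 4
RHS: x^3 + 9 x + 16 = 10^3 + 9*10 + 16 mod 29 = 4
LHS = RHS

Yes, on the curve


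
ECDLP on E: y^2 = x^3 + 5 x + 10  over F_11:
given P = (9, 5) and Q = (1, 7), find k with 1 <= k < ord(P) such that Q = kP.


Enumerate multiples of P until we hit Q = (1, 7):
  1P = (9, 5)
  2P = (7, 5)
  3P = (6, 6)
  4P = (1, 7)
Match found at i = 4.

k = 4


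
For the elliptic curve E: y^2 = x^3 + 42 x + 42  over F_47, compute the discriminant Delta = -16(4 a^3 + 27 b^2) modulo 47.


4 a^3 + 27 b^2 = 4*42^3 + 27*42^2 = 296352 + 47628 = 343980
Delta = -16 * (343980) = -5503680
Delta mod 47 = 20

Delta = 20 (mod 47)


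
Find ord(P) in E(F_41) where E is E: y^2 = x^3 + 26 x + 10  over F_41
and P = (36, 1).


Compute successive multiples of P until we hit O:
  1P = (36, 1)
  2P = (8, 19)
  3P = (29, 15)
  4P = (21, 10)
  5P = (27, 10)
  6P = (20, 24)
  7P = (1, 23)
  8P = (22, 23)
  ... (continuing to 42P)
  42P = O

ord(P) = 42


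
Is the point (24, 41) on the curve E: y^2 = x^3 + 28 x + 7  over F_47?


Check whether y^2 = x^3 + 28 x + 7 (mod 47) for (x, y) = (24, 41).
LHS: y^2 = 41^2 mod 47 = 36
RHS: x^3 + 28 x + 7 = 24^3 + 28*24 + 7 mod 47 = 27
LHS != RHS

No, not on the curve


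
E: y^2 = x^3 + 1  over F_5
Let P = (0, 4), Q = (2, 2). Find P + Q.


P != Q, so use the chord formula.
s = (y2 - y1) / (x2 - x1) = (3) / (2) mod 5 = 4
x3 = s^2 - x1 - x2 mod 5 = 4^2 - 0 - 2 = 4
y3 = s (x1 - x3) - y1 mod 5 = 4 * (0 - 4) - 4 = 0

P + Q = (4, 0)


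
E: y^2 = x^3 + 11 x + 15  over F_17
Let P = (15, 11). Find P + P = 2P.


Doubling: s = (3 x1^2 + a) / (2 y1)
s = (3*15^2 + 11) / (2*11) mod 17 = 8
x3 = s^2 - 2 x1 mod 17 = 8^2 - 2*15 = 0
y3 = s (x1 - x3) - y1 mod 17 = 8 * (15 - 0) - 11 = 7

2P = (0, 7)


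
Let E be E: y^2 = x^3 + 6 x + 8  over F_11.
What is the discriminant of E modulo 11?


4 a^3 + 27 b^2 = 4*6^3 + 27*8^2 = 864 + 1728 = 2592
Delta = -16 * (2592) = -41472
Delta mod 11 = 9

Delta = 9 (mod 11)


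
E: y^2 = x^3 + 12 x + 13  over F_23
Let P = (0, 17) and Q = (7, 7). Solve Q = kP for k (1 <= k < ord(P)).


Enumerate multiples of P until we hit Q = (7, 7):
  1P = (0, 17)
  2P = (1, 7)
  3P = (7, 7)
Match found at i = 3.

k = 3


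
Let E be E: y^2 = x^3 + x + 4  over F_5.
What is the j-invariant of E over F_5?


Delta = -16(4 a^3 + 27 b^2) mod 5 = 4
-1728 * (4 a)^3 = -1728 * (4*1)^3 mod 5 = 3
j = 3 * 4^(-1) mod 5 = 2

j = 2 (mod 5)


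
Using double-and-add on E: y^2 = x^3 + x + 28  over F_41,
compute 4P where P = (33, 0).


k = 4 = 100_2 (binary, LSB first: 001)
Double-and-add from P = (33, 0):
  bit 0 = 0: acc unchanged = O
  bit 1 = 0: acc unchanged = O
  bit 2 = 1: acc = O + O = O

4P = O


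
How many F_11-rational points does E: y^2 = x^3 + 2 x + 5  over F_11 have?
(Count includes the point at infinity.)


For each x in F_11, count y with y^2 = x^3 + 2 x + 5 mod 11:
  x = 0: RHS = 5, y in [4, 7]  -> 2 point(s)
  x = 3: RHS = 5, y in [4, 7]  -> 2 point(s)
  x = 4: RHS = 0, y in [0]  -> 1 point(s)
  x = 8: RHS = 5, y in [4, 7]  -> 2 point(s)
  x = 9: RHS = 4, y in [2, 9]  -> 2 point(s)
Affine points: 9. Add the point at infinity: total = 10.

#E(F_11) = 10


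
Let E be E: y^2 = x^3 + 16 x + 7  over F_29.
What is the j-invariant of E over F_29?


Delta = -16(4 a^3 + 27 b^2) mod 29 = 18
-1728 * (4 a)^3 = -1728 * (4*16)^3 mod 29 = 11
j = 11 * 18^(-1) mod 29 = 28

j = 28 (mod 29)


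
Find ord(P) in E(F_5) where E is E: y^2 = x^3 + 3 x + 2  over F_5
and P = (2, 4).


Compute successive multiples of P until we hit O:
  1P = (2, 4)
  2P = (1, 1)
  3P = (1, 4)
  4P = (2, 1)
  5P = O

ord(P) = 5


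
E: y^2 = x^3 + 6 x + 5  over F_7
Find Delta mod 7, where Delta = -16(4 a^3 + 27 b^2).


4 a^3 + 27 b^2 = 4*6^3 + 27*5^2 = 864 + 675 = 1539
Delta = -16 * (1539) = -24624
Delta mod 7 = 2

Delta = 2 (mod 7)


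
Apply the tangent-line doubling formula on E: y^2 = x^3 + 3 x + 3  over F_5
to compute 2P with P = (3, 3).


Doubling: s = (3 x1^2 + a) / (2 y1)
s = (3*3^2 + 3) / (2*3) mod 5 = 0
x3 = s^2 - 2 x1 mod 5 = 0^2 - 2*3 = 4
y3 = s (x1 - x3) - y1 mod 5 = 0 * (3 - 4) - 3 = 2

2P = (4, 2)


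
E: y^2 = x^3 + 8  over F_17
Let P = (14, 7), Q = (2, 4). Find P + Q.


P != Q, so use the chord formula.
s = (y2 - y1) / (x2 - x1) = (14) / (5) mod 17 = 13
x3 = s^2 - x1 - x2 mod 17 = 13^2 - 14 - 2 = 0
y3 = s (x1 - x3) - y1 mod 17 = 13 * (14 - 0) - 7 = 5

P + Q = (0, 5)


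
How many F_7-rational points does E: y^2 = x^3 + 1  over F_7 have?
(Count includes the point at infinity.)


For each x in F_7, count y with y^2 = x^3 + 0 x + 1 mod 7:
  x = 0: RHS = 1, y in [1, 6]  -> 2 point(s)
  x = 1: RHS = 2, y in [3, 4]  -> 2 point(s)
  x = 2: RHS = 2, y in [3, 4]  -> 2 point(s)
  x = 3: RHS = 0, y in [0]  -> 1 point(s)
  x = 4: RHS = 2, y in [3, 4]  -> 2 point(s)
  x = 5: RHS = 0, y in [0]  -> 1 point(s)
  x = 6: RHS = 0, y in [0]  -> 1 point(s)
Affine points: 11. Add the point at infinity: total = 12.

#E(F_7) = 12


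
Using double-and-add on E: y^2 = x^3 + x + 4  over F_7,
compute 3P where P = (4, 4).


k = 3 = 11_2 (binary, LSB first: 11)
Double-and-add from P = (4, 4):
  bit 0 = 1: acc = O + (4, 4) = (4, 4)
  bit 1 = 1: acc = (4, 4) + (6, 3) = (6, 4)

3P = (6, 4)


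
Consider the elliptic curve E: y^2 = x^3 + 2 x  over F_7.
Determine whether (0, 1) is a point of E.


Check whether y^2 = x^3 + 2 x + 0 (mod 7) for (x, y) = (0, 1).
LHS: y^2 = 1^2 mod 7 = 1
RHS: x^3 + 2 x + 0 = 0^3 + 2*0 + 0 mod 7 = 0
LHS != RHS

No, not on the curve


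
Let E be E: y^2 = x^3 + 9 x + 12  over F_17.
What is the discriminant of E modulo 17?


4 a^3 + 27 b^2 = 4*9^3 + 27*12^2 = 2916 + 3888 = 6804
Delta = -16 * (6804) = -108864
Delta mod 17 = 4

Delta = 4 (mod 17)


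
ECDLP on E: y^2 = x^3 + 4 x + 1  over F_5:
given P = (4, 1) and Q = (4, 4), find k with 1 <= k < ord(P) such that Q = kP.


Enumerate multiples of P until we hit Q = (4, 4):
  1P = (4, 1)
  2P = (3, 0)
  3P = (4, 4)
Match found at i = 3.

k = 3


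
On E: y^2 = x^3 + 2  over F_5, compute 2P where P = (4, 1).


Doubling: s = (3 x1^2 + a) / (2 y1)
s = (3*4^2 + 0) / (2*1) mod 5 = 4
x3 = s^2 - 2 x1 mod 5 = 4^2 - 2*4 = 3
y3 = s (x1 - x3) - y1 mod 5 = 4 * (4 - 3) - 1 = 3

2P = (3, 3)


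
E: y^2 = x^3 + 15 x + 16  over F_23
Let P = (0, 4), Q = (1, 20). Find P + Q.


P != Q, so use the chord formula.
s = (y2 - y1) / (x2 - x1) = (16) / (1) mod 23 = 16
x3 = s^2 - x1 - x2 mod 23 = 16^2 - 0 - 1 = 2
y3 = s (x1 - x3) - y1 mod 23 = 16 * (0 - 2) - 4 = 10

P + Q = (2, 10)


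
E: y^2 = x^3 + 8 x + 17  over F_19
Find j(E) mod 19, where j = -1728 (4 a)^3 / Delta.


Delta = -16(4 a^3 + 27 b^2) mod 19 = 8
-1728 * (4 a)^3 = -1728 * (4*8)^3 mod 19 = 12
j = 12 * 8^(-1) mod 19 = 11

j = 11 (mod 19)


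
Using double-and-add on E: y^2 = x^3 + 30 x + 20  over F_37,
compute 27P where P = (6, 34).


k = 27 = 11011_2 (binary, LSB first: 11011)
Double-and-add from P = (6, 34):
  bit 0 = 1: acc = O + (6, 34) = (6, 34)
  bit 1 = 1: acc = (6, 34) + (36, 27) = (33, 13)
  bit 2 = 0: acc unchanged = (33, 13)
  bit 3 = 1: acc = (33, 13) + (18, 18) = (19, 7)
  bit 4 = 1: acc = (19, 7) + (10, 32) = (18, 19)

27P = (18, 19)


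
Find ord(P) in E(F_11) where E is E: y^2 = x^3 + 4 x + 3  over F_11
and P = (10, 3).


Compute successive multiples of P until we hit O:
  1P = (10, 3)
  2P = (0, 5)
  3P = (5, 7)
  4P = (5, 4)
  5P = (0, 6)
  6P = (10, 8)
  7P = O

ord(P) = 7


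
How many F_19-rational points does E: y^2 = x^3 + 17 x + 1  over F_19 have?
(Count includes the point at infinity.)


For each x in F_19, count y with y^2 = x^3 + 17 x + 1 mod 19:
  x = 0: RHS = 1, y in [1, 18]  -> 2 point(s)
  x = 1: RHS = 0, y in [0]  -> 1 point(s)
  x = 2: RHS = 5, y in [9, 10]  -> 2 point(s)
  x = 4: RHS = 0, y in [0]  -> 1 point(s)
  x = 7: RHS = 7, y in [8, 11]  -> 2 point(s)
  x = 9: RHS = 9, y in [3, 16]  -> 2 point(s)
  x = 13: RHS = 6, y in [5, 14]  -> 2 point(s)
  x = 14: RHS = 0, y in [0]  -> 1 point(s)
  x = 17: RHS = 16, y in [4, 15]  -> 2 point(s)
Affine points: 15. Add the point at infinity: total = 16.

#E(F_19) = 16


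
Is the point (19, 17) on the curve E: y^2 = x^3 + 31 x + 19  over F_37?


Check whether y^2 = x^3 + 31 x + 19 (mod 37) for (x, y) = (19, 17).
LHS: y^2 = 17^2 mod 37 = 30
RHS: x^3 + 31 x + 19 = 19^3 + 31*19 + 19 mod 37 = 30
LHS = RHS

Yes, on the curve


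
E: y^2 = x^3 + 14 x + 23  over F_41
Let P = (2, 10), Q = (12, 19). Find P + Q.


P != Q, so use the chord formula.
s = (y2 - y1) / (x2 - x1) = (9) / (10) mod 41 = 5
x3 = s^2 - x1 - x2 mod 41 = 5^2 - 2 - 12 = 11
y3 = s (x1 - x3) - y1 mod 41 = 5 * (2 - 11) - 10 = 27

P + Q = (11, 27)


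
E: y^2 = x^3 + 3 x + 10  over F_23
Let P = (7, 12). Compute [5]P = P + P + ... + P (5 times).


k = 5 = 101_2 (binary, LSB first: 101)
Double-and-add from P = (7, 12):
  bit 0 = 1: acc = O + (7, 12) = (7, 12)
  bit 1 = 0: acc unchanged = (7, 12)
  bit 2 = 1: acc = (7, 12) + (5, 14) = (12, 16)

5P = (12, 16)


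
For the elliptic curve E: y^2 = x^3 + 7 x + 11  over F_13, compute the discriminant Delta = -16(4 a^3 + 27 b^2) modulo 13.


4 a^3 + 27 b^2 = 4*7^3 + 27*11^2 = 1372 + 3267 = 4639
Delta = -16 * (4639) = -74224
Delta mod 13 = 6

Delta = 6 (mod 13)


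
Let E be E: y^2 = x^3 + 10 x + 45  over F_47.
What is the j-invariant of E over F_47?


Delta = -16(4 a^3 + 27 b^2) mod 47 = 25
-1728 * (4 a)^3 = -1728 * (4*10)^3 mod 47 = 34
j = 34 * 25^(-1) mod 47 = 7

j = 7 (mod 47)


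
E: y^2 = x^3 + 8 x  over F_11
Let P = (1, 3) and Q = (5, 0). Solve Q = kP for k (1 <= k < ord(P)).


Enumerate multiples of P until we hit Q = (5, 0):
  1P = (1, 3)
  2P = (9, 8)
  3P = (5, 0)
Match found at i = 3.

k = 3


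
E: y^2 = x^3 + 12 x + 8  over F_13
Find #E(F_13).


For each x in F_13, count y with y^2 = x^3 + 12 x + 8 mod 13:
  x = 2: RHS = 1, y in [1, 12]  -> 2 point(s)
  x = 4: RHS = 3, y in [4, 9]  -> 2 point(s)
  x = 6: RHS = 10, y in [6, 7]  -> 2 point(s)
  x = 9: RHS = 0, y in [0]  -> 1 point(s)
  x = 10: RHS = 10, y in [6, 7]  -> 2 point(s)
Affine points: 9. Add the point at infinity: total = 10.

#E(F_13) = 10


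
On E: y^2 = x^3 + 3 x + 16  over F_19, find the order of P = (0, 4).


Compute successive multiples of P until we hit O:
  1P = (0, 4)
  2P = (4, 4)
  3P = (15, 15)
  4P = (8, 18)
  5P = (1, 18)
  6P = (5, 2)
  7P = (2, 12)
  8P = (14, 16)
  ... (continuing to 20P)
  20P = O

ord(P) = 20


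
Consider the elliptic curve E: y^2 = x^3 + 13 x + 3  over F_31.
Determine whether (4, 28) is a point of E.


Check whether y^2 = x^3 + 13 x + 3 (mod 31) for (x, y) = (4, 28).
LHS: y^2 = 28^2 mod 31 = 9
RHS: x^3 + 13 x + 3 = 4^3 + 13*4 + 3 mod 31 = 26
LHS != RHS

No, not on the curve


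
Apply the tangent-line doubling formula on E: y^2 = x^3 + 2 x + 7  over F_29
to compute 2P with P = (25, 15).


Doubling: s = (3 x1^2 + a) / (2 y1)
s = (3*25^2 + 2) / (2*15) mod 29 = 21
x3 = s^2 - 2 x1 mod 29 = 21^2 - 2*25 = 14
y3 = s (x1 - x3) - y1 mod 29 = 21 * (25 - 14) - 15 = 13

2P = (14, 13)


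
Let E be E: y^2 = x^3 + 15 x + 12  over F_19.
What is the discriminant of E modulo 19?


4 a^3 + 27 b^2 = 4*15^3 + 27*12^2 = 13500 + 3888 = 17388
Delta = -16 * (17388) = -278208
Delta mod 19 = 9

Delta = 9 (mod 19)


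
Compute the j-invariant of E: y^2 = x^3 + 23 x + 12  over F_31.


Delta = -16(4 a^3 + 27 b^2) mod 31 = 10
-1728 * (4 a)^3 = -1728 * (4*23)^3 mod 31 = 23
j = 23 * 10^(-1) mod 31 = 24

j = 24 (mod 31)


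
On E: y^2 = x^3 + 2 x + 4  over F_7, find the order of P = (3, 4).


Compute successive multiples of P until we hit O:
  1P = (3, 4)
  2P = (2, 4)
  3P = (2, 3)
  4P = (3, 3)
  5P = O

ord(P) = 5


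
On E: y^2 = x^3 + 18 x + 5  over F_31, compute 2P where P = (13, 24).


Doubling: s = (3 x1^2 + a) / (2 y1)
s = (3*13^2 + 18) / (2*24) mod 31 = 9
x3 = s^2 - 2 x1 mod 31 = 9^2 - 2*13 = 24
y3 = s (x1 - x3) - y1 mod 31 = 9 * (13 - 24) - 24 = 1

2P = (24, 1)


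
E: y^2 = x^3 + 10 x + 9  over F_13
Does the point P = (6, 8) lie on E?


Check whether y^2 = x^3 + 10 x + 9 (mod 13) for (x, y) = (6, 8).
LHS: y^2 = 8^2 mod 13 = 12
RHS: x^3 + 10 x + 9 = 6^3 + 10*6 + 9 mod 13 = 12
LHS = RHS

Yes, on the curve


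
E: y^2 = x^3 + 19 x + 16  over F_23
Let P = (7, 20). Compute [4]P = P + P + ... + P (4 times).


k = 4 = 100_2 (binary, LSB first: 001)
Double-and-add from P = (7, 20):
  bit 0 = 0: acc unchanged = O
  bit 1 = 0: acc unchanged = O
  bit 2 = 1: acc = O + (18, 7) = (18, 7)

4P = (18, 7)


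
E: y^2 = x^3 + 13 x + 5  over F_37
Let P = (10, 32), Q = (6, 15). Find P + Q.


P != Q, so use the chord formula.
s = (y2 - y1) / (x2 - x1) = (20) / (33) mod 37 = 32
x3 = s^2 - x1 - x2 mod 37 = 32^2 - 10 - 6 = 9
y3 = s (x1 - x3) - y1 mod 37 = 32 * (10 - 9) - 32 = 0

P + Q = (9, 0)


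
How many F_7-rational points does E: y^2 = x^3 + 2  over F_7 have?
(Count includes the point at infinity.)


For each x in F_7, count y with y^2 = x^3 + 0 x + 2 mod 7:
  x = 0: RHS = 2, y in [3, 4]  -> 2 point(s)
  x = 3: RHS = 1, y in [1, 6]  -> 2 point(s)
  x = 5: RHS = 1, y in [1, 6]  -> 2 point(s)
  x = 6: RHS = 1, y in [1, 6]  -> 2 point(s)
Affine points: 8. Add the point at infinity: total = 9.

#E(F_7) = 9


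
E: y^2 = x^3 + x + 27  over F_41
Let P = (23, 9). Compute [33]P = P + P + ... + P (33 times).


k = 33 = 100001_2 (binary, LSB first: 100001)
Double-and-add from P = (23, 9):
  bit 0 = 1: acc = O + (23, 9) = (23, 9)
  bit 1 = 0: acc unchanged = (23, 9)
  bit 2 = 0: acc unchanged = (23, 9)
  bit 3 = 0: acc unchanged = (23, 9)
  bit 4 = 0: acc unchanged = (23, 9)
  bit 5 = 1: acc = (23, 9) + (33, 32) = (3, 37)

33P = (3, 37)


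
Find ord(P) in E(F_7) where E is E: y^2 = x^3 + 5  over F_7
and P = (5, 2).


Compute successive multiples of P until we hit O:
  1P = (5, 2)
  2P = (6, 2)
  3P = (3, 5)
  4P = (3, 2)
  5P = (6, 5)
  6P = (5, 5)
  7P = O

ord(P) = 7


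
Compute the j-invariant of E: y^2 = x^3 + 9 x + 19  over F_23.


Delta = -16(4 a^3 + 27 b^2) mod 23 = 22
-1728 * (4 a)^3 = -1728 * (4*9)^3 mod 23 = 10
j = 10 * 22^(-1) mod 23 = 13

j = 13 (mod 23)


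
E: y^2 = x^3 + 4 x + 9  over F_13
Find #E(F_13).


For each x in F_13, count y with y^2 = x^3 + 4 x + 9 mod 13:
  x = 0: RHS = 9, y in [3, 10]  -> 2 point(s)
  x = 1: RHS = 1, y in [1, 12]  -> 2 point(s)
  x = 2: RHS = 12, y in [5, 8]  -> 2 point(s)
  x = 3: RHS = 9, y in [3, 10]  -> 2 point(s)
  x = 7: RHS = 3, y in [4, 9]  -> 2 point(s)
  x = 10: RHS = 9, y in [3, 10]  -> 2 point(s)
  x = 12: RHS = 4, y in [2, 11]  -> 2 point(s)
Affine points: 14. Add the point at infinity: total = 15.

#E(F_13) = 15


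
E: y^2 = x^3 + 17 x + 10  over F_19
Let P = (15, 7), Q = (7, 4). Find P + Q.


P != Q, so use the chord formula.
s = (y2 - y1) / (x2 - x1) = (16) / (11) mod 19 = 17
x3 = s^2 - x1 - x2 mod 19 = 17^2 - 15 - 7 = 1
y3 = s (x1 - x3) - y1 mod 19 = 17 * (15 - 1) - 7 = 3

P + Q = (1, 3)


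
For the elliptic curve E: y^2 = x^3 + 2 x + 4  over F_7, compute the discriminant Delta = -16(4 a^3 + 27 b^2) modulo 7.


4 a^3 + 27 b^2 = 4*2^3 + 27*4^2 = 32 + 432 = 464
Delta = -16 * (464) = -7424
Delta mod 7 = 3

Delta = 3 (mod 7)


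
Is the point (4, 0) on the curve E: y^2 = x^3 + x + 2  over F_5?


Check whether y^2 = x^3 + 1 x + 2 (mod 5) for (x, y) = (4, 0).
LHS: y^2 = 0^2 mod 5 = 0
RHS: x^3 + 1 x + 2 = 4^3 + 1*4 + 2 mod 5 = 0
LHS = RHS

Yes, on the curve


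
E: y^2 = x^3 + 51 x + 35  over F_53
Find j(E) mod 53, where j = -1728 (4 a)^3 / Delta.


Delta = -16(4 a^3 + 27 b^2) mod 53 = 40
-1728 * (4 a)^3 = -1728 * (4*51)^3 mod 53 = 7
j = 7 * 40^(-1) mod 53 = 28

j = 28 (mod 53)


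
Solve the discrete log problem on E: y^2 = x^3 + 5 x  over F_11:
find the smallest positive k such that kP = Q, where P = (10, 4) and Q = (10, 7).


Enumerate multiples of P until we hit Q = (10, 7):
  1P = (10, 4)
  2P = (3, 3)
  3P = (7, 9)
  4P = (9, 9)
  5P = (6, 9)
  6P = (0, 0)
  7P = (6, 2)
  8P = (9, 2)
  9P = (7, 2)
  10P = (3, 8)
  11P = (10, 7)
Match found at i = 11.

k = 11


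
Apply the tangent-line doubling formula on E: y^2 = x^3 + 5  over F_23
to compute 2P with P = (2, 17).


Doubling: s = (3 x1^2 + a) / (2 y1)
s = (3*2^2 + 0) / (2*17) mod 23 = 22
x3 = s^2 - 2 x1 mod 23 = 22^2 - 2*2 = 20
y3 = s (x1 - x3) - y1 mod 23 = 22 * (2 - 20) - 17 = 1

2P = (20, 1)


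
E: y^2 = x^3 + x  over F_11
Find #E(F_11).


For each x in F_11, count y with y^2 = x^3 + 1 x + 0 mod 11:
  x = 0: RHS = 0, y in [0]  -> 1 point(s)
  x = 5: RHS = 9, y in [3, 8]  -> 2 point(s)
  x = 7: RHS = 9, y in [3, 8]  -> 2 point(s)
  x = 8: RHS = 3, y in [5, 6]  -> 2 point(s)
  x = 9: RHS = 1, y in [1, 10]  -> 2 point(s)
  x = 10: RHS = 9, y in [3, 8]  -> 2 point(s)
Affine points: 11. Add the point at infinity: total = 12.

#E(F_11) = 12


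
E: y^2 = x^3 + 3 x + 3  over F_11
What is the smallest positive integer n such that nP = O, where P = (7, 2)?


Compute successive multiples of P until we hit O:
  1P = (7, 2)
  2P = (9, 0)
  3P = (7, 9)
  4P = O

ord(P) = 4


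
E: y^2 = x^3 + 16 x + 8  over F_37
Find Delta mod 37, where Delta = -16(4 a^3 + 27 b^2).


4 a^3 + 27 b^2 = 4*16^3 + 27*8^2 = 16384 + 1728 = 18112
Delta = -16 * (18112) = -289792
Delta mod 37 = 29

Delta = 29 (mod 37)


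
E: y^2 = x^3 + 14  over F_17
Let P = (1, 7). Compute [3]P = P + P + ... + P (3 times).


k = 3 = 11_2 (binary, LSB first: 11)
Double-and-add from P = (1, 7):
  bit 0 = 1: acc = O + (1, 7) = (1, 7)
  bit 1 = 1: acc = (1, 7) + (16, 8) = (13, 16)

3P = (13, 16)


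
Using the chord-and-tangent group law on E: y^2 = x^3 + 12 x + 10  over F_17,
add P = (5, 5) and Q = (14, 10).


P != Q, so use the chord formula.
s = (y2 - y1) / (x2 - x1) = (5) / (9) mod 17 = 10
x3 = s^2 - x1 - x2 mod 17 = 10^2 - 5 - 14 = 13
y3 = s (x1 - x3) - y1 mod 17 = 10 * (5 - 13) - 5 = 0

P + Q = (13, 0)


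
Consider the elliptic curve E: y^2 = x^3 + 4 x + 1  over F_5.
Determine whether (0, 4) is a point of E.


Check whether y^2 = x^3 + 4 x + 1 (mod 5) for (x, y) = (0, 4).
LHS: y^2 = 4^2 mod 5 = 1
RHS: x^3 + 4 x + 1 = 0^3 + 4*0 + 1 mod 5 = 1
LHS = RHS

Yes, on the curve


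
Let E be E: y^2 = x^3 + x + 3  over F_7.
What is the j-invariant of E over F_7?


Delta = -16(4 a^3 + 27 b^2) mod 7 = 3
-1728 * (4 a)^3 = -1728 * (4*1)^3 mod 7 = 1
j = 1 * 3^(-1) mod 7 = 5

j = 5 (mod 7)


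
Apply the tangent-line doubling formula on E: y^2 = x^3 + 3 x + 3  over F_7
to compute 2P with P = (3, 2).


Doubling: s = (3 x1^2 + a) / (2 y1)
s = (3*3^2 + 3) / (2*2) mod 7 = 4
x3 = s^2 - 2 x1 mod 7 = 4^2 - 2*3 = 3
y3 = s (x1 - x3) - y1 mod 7 = 4 * (3 - 3) - 2 = 5

2P = (3, 5)


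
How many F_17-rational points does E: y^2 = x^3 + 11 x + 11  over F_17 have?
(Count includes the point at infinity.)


For each x in F_17, count y with y^2 = x^3 + 11 x + 11 mod 17:
  x = 4: RHS = 0, y in [0]  -> 1 point(s)
  x = 5: RHS = 4, y in [2, 15]  -> 2 point(s)
  x = 6: RHS = 4, y in [2, 15]  -> 2 point(s)
  x = 8: RHS = 16, y in [4, 13]  -> 2 point(s)
  x = 10: RHS = 16, y in [4, 13]  -> 2 point(s)
  x = 11: RHS = 1, y in [1, 16]  -> 2 point(s)
  x = 12: RHS = 1, y in [1, 16]  -> 2 point(s)
  x = 14: RHS = 2, y in [6, 11]  -> 2 point(s)
  x = 15: RHS = 15, y in [7, 10]  -> 2 point(s)
  x = 16: RHS = 16, y in [4, 13]  -> 2 point(s)
Affine points: 19. Add the point at infinity: total = 20.

#E(F_17) = 20


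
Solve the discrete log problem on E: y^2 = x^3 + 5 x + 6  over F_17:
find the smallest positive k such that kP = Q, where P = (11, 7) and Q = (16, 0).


Enumerate multiples of P until we hit Q = (16, 0):
  1P = (11, 7)
  2P = (16, 0)
Match found at i = 2.

k = 2


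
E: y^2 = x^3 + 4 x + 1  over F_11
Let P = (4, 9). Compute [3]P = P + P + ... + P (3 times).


k = 3 = 11_2 (binary, LSB first: 11)
Double-and-add from P = (4, 9):
  bit 0 = 1: acc = O + (4, 9) = (4, 9)
  bit 1 = 1: acc = (4, 9) + (7, 8) = (5, 6)

3P = (5, 6)


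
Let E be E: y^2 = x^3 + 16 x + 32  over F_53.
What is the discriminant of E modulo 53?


4 a^3 + 27 b^2 = 4*16^3 + 27*32^2 = 16384 + 27648 = 44032
Delta = -16 * (44032) = -704512
Delta mod 53 = 17

Delta = 17 (mod 53)


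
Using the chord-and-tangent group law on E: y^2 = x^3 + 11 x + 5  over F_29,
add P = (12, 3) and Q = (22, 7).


P != Q, so use the chord formula.
s = (y2 - y1) / (x2 - x1) = (4) / (10) mod 29 = 12
x3 = s^2 - x1 - x2 mod 29 = 12^2 - 12 - 22 = 23
y3 = s (x1 - x3) - y1 mod 29 = 12 * (12 - 23) - 3 = 10

P + Q = (23, 10)


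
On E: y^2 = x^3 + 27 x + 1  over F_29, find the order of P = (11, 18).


Compute successive multiples of P until we hit O:
  1P = (11, 18)
  2P = (14, 22)
  3P = (9, 4)
  4P = (0, 1)
  5P = (12, 20)
  6P = (10, 13)
  7P = (4, 17)
  8P = (1, 0)
  ... (continuing to 16P)
  16P = O

ord(P) = 16


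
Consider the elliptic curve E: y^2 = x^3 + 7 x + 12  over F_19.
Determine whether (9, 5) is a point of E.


Check whether y^2 = x^3 + 7 x + 12 (mod 19) for (x, y) = (9, 5).
LHS: y^2 = 5^2 mod 19 = 6
RHS: x^3 + 7 x + 12 = 9^3 + 7*9 + 12 mod 19 = 6
LHS = RHS

Yes, on the curve


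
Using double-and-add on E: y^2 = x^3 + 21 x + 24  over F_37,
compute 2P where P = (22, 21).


k = 2 = 10_2 (binary, LSB first: 01)
Double-and-add from P = (22, 21):
  bit 0 = 0: acc unchanged = O
  bit 1 = 1: acc = O + (29, 11) = (29, 11)

2P = (29, 11)


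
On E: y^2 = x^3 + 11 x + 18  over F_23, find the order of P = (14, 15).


Compute successive multiples of P until we hit O:
  1P = (14, 15)
  2P = (3, 3)
  3P = (7, 1)
  4P = (6, 1)
  5P = (19, 5)
  6P = (17, 14)
  7P = (10, 22)
  8P = (15, 4)
  ... (continuing to 31P)
  31P = O

ord(P) = 31


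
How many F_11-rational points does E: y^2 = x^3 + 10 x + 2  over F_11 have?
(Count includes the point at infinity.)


For each x in F_11, count y with y^2 = x^3 + 10 x + 2 mod 11:
  x = 3: RHS = 4, y in [2, 9]  -> 2 point(s)
  x = 5: RHS = 1, y in [1, 10]  -> 2 point(s)
  x = 6: RHS = 3, y in [5, 6]  -> 2 point(s)
  x = 8: RHS = 0, y in [0]  -> 1 point(s)
Affine points: 7. Add the point at infinity: total = 8.

#E(F_11) = 8
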